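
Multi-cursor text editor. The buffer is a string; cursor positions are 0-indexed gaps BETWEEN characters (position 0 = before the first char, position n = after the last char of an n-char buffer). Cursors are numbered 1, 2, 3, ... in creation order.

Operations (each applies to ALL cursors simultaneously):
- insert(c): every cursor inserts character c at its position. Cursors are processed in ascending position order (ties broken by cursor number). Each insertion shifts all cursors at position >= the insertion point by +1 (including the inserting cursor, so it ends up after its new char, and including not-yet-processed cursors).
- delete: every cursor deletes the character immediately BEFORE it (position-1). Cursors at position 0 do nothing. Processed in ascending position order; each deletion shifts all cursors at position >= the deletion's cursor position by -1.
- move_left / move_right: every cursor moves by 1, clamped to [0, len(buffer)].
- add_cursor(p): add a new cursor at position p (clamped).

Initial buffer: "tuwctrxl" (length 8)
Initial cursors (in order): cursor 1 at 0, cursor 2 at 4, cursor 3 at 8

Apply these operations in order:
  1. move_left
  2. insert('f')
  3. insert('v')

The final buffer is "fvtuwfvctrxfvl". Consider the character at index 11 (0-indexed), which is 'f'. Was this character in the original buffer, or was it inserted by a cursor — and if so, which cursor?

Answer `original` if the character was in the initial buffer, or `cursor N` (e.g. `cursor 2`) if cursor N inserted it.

Answer: cursor 3

Derivation:
After op 1 (move_left): buffer="tuwctrxl" (len 8), cursors c1@0 c2@3 c3@7, authorship ........
After op 2 (insert('f')): buffer="ftuwfctrxfl" (len 11), cursors c1@1 c2@5 c3@10, authorship 1...2....3.
After op 3 (insert('v')): buffer="fvtuwfvctrxfvl" (len 14), cursors c1@2 c2@7 c3@13, authorship 11...22....33.
Authorship (.=original, N=cursor N): 1 1 . . . 2 2 . . . . 3 3 .
Index 11: author = 3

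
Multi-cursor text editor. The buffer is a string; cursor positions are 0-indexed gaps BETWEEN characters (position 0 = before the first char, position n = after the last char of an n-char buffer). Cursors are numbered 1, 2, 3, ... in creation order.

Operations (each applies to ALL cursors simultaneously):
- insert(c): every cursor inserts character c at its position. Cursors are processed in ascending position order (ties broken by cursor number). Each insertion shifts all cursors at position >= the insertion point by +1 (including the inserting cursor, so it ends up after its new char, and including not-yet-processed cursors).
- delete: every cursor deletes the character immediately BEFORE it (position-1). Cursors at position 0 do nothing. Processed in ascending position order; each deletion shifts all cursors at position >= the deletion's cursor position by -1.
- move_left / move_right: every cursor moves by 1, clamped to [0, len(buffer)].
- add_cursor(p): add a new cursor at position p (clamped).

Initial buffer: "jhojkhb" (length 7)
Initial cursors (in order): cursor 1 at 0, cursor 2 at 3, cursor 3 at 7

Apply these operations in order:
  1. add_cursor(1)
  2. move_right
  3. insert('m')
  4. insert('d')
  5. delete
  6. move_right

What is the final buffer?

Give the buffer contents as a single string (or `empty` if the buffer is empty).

Answer: jmhmojmkhbm

Derivation:
After op 1 (add_cursor(1)): buffer="jhojkhb" (len 7), cursors c1@0 c4@1 c2@3 c3@7, authorship .......
After op 2 (move_right): buffer="jhojkhb" (len 7), cursors c1@1 c4@2 c2@4 c3@7, authorship .......
After op 3 (insert('m')): buffer="jmhmojmkhbm" (len 11), cursors c1@2 c4@4 c2@7 c3@11, authorship .1.4..2...3
After op 4 (insert('d')): buffer="jmdhmdojmdkhbmd" (len 15), cursors c1@3 c4@6 c2@10 c3@15, authorship .11.44..22...33
After op 5 (delete): buffer="jmhmojmkhbm" (len 11), cursors c1@2 c4@4 c2@7 c3@11, authorship .1.4..2...3
After op 6 (move_right): buffer="jmhmojmkhbm" (len 11), cursors c1@3 c4@5 c2@8 c3@11, authorship .1.4..2...3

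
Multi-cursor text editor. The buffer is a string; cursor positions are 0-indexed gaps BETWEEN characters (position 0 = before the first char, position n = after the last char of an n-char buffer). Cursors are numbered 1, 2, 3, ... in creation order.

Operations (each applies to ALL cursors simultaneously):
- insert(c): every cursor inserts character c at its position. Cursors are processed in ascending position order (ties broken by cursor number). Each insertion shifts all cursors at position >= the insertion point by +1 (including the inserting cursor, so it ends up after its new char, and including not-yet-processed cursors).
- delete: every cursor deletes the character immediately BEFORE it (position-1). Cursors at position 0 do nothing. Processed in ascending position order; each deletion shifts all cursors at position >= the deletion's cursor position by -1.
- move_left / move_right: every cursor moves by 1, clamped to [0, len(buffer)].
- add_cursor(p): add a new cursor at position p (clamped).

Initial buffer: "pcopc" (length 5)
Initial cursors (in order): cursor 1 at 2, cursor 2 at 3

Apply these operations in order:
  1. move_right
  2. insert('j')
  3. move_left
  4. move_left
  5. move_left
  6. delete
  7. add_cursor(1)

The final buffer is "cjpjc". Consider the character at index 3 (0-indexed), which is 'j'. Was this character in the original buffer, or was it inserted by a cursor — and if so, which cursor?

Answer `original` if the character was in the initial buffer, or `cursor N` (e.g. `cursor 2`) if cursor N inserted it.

After op 1 (move_right): buffer="pcopc" (len 5), cursors c1@3 c2@4, authorship .....
After op 2 (insert('j')): buffer="pcojpjc" (len 7), cursors c1@4 c2@6, authorship ...1.2.
After op 3 (move_left): buffer="pcojpjc" (len 7), cursors c1@3 c2@5, authorship ...1.2.
After op 4 (move_left): buffer="pcojpjc" (len 7), cursors c1@2 c2@4, authorship ...1.2.
After op 5 (move_left): buffer="pcojpjc" (len 7), cursors c1@1 c2@3, authorship ...1.2.
After op 6 (delete): buffer="cjpjc" (len 5), cursors c1@0 c2@1, authorship .1.2.
After op 7 (add_cursor(1)): buffer="cjpjc" (len 5), cursors c1@0 c2@1 c3@1, authorship .1.2.
Authorship (.=original, N=cursor N): . 1 . 2 .
Index 3: author = 2

Answer: cursor 2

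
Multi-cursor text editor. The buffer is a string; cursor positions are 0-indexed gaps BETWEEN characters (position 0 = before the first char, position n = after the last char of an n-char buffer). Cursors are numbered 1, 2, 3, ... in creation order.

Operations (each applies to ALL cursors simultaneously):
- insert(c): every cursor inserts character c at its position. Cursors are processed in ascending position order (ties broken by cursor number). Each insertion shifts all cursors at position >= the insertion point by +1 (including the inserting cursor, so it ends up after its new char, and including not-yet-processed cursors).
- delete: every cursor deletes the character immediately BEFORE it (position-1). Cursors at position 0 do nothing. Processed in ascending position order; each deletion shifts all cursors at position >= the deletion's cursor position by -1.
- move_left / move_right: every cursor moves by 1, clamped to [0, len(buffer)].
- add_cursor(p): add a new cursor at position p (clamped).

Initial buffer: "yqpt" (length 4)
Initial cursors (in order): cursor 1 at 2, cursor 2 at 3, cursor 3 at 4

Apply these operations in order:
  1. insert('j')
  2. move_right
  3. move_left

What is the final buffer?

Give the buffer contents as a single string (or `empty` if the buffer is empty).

After op 1 (insert('j')): buffer="yqjpjtj" (len 7), cursors c1@3 c2@5 c3@7, authorship ..1.2.3
After op 2 (move_right): buffer="yqjpjtj" (len 7), cursors c1@4 c2@6 c3@7, authorship ..1.2.3
After op 3 (move_left): buffer="yqjpjtj" (len 7), cursors c1@3 c2@5 c3@6, authorship ..1.2.3

Answer: yqjpjtj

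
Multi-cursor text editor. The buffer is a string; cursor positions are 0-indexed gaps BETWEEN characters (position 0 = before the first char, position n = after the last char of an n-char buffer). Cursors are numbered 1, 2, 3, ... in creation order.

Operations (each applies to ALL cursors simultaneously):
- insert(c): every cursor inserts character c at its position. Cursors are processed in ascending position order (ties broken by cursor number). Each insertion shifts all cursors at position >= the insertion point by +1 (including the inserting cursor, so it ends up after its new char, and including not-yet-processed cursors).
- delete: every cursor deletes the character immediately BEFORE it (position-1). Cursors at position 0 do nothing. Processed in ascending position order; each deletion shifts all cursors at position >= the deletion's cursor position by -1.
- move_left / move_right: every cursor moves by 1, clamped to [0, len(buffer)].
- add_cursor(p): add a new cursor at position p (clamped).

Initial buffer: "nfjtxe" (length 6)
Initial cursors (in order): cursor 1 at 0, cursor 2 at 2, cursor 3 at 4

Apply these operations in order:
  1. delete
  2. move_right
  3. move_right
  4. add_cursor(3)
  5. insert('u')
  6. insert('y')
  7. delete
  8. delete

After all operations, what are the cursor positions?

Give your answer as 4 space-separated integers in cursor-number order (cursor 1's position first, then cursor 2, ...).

After op 1 (delete): buffer="njxe" (len 4), cursors c1@0 c2@1 c3@2, authorship ....
After op 2 (move_right): buffer="njxe" (len 4), cursors c1@1 c2@2 c3@3, authorship ....
After op 3 (move_right): buffer="njxe" (len 4), cursors c1@2 c2@3 c3@4, authorship ....
After op 4 (add_cursor(3)): buffer="njxe" (len 4), cursors c1@2 c2@3 c4@3 c3@4, authorship ....
After op 5 (insert('u')): buffer="njuxuueu" (len 8), cursors c1@3 c2@6 c4@6 c3@8, authorship ..1.24.3
After op 6 (insert('y')): buffer="njuyxuuyyeuy" (len 12), cursors c1@4 c2@9 c4@9 c3@12, authorship ..11.2424.33
After op 7 (delete): buffer="njuxuueu" (len 8), cursors c1@3 c2@6 c4@6 c3@8, authorship ..1.24.3
After op 8 (delete): buffer="njxe" (len 4), cursors c1@2 c2@3 c4@3 c3@4, authorship ....

Answer: 2 3 4 3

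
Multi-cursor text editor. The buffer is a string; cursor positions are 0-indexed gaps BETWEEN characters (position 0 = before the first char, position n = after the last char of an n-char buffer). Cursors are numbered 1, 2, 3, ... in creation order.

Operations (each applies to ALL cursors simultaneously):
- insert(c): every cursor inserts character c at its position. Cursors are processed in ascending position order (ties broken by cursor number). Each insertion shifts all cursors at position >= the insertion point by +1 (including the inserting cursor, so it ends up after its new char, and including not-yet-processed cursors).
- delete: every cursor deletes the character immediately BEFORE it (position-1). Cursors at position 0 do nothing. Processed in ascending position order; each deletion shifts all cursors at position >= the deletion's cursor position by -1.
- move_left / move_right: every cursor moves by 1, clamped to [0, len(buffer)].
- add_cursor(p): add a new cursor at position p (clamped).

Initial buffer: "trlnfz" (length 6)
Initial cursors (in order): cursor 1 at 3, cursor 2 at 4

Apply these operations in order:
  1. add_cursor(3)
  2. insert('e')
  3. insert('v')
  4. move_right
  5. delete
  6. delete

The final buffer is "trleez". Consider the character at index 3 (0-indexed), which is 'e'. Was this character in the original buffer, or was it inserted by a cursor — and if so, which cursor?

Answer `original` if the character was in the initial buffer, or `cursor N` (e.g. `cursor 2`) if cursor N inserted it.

Answer: cursor 1

Derivation:
After op 1 (add_cursor(3)): buffer="trlnfz" (len 6), cursors c1@3 c3@3 c2@4, authorship ......
After op 2 (insert('e')): buffer="trleenefz" (len 9), cursors c1@5 c3@5 c2@7, authorship ...13.2..
After op 3 (insert('v')): buffer="trleevvnevfz" (len 12), cursors c1@7 c3@7 c2@10, authorship ...1313.22..
After op 4 (move_right): buffer="trleevvnevfz" (len 12), cursors c1@8 c3@8 c2@11, authorship ...1313.22..
After op 5 (delete): buffer="trleevevz" (len 9), cursors c1@6 c3@6 c2@8, authorship ...13122.
After op 6 (delete): buffer="trleez" (len 6), cursors c1@4 c3@4 c2@5, authorship ...12.
Authorship (.=original, N=cursor N): . . . 1 2 .
Index 3: author = 1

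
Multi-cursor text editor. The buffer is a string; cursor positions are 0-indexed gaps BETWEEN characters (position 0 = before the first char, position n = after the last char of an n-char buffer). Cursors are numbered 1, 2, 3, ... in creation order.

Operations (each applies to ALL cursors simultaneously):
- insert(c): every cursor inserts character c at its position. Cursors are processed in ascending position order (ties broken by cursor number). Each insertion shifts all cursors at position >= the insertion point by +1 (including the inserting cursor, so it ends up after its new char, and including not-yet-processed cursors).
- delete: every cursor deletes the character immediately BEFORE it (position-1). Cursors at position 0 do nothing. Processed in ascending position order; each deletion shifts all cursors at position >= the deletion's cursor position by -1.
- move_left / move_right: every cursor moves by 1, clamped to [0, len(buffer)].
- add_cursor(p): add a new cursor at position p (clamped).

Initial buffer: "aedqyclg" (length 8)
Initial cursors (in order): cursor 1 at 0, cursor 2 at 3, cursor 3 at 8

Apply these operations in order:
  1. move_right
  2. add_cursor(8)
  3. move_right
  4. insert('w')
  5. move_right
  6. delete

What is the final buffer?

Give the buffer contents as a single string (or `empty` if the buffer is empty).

Answer: aewqywlg

Derivation:
After op 1 (move_right): buffer="aedqyclg" (len 8), cursors c1@1 c2@4 c3@8, authorship ........
After op 2 (add_cursor(8)): buffer="aedqyclg" (len 8), cursors c1@1 c2@4 c3@8 c4@8, authorship ........
After op 3 (move_right): buffer="aedqyclg" (len 8), cursors c1@2 c2@5 c3@8 c4@8, authorship ........
After op 4 (insert('w')): buffer="aewdqywclgww" (len 12), cursors c1@3 c2@7 c3@12 c4@12, authorship ..1...2...34
After op 5 (move_right): buffer="aewdqywclgww" (len 12), cursors c1@4 c2@8 c3@12 c4@12, authorship ..1...2...34
After op 6 (delete): buffer="aewqywlg" (len 8), cursors c1@3 c2@6 c3@8 c4@8, authorship ..1..2..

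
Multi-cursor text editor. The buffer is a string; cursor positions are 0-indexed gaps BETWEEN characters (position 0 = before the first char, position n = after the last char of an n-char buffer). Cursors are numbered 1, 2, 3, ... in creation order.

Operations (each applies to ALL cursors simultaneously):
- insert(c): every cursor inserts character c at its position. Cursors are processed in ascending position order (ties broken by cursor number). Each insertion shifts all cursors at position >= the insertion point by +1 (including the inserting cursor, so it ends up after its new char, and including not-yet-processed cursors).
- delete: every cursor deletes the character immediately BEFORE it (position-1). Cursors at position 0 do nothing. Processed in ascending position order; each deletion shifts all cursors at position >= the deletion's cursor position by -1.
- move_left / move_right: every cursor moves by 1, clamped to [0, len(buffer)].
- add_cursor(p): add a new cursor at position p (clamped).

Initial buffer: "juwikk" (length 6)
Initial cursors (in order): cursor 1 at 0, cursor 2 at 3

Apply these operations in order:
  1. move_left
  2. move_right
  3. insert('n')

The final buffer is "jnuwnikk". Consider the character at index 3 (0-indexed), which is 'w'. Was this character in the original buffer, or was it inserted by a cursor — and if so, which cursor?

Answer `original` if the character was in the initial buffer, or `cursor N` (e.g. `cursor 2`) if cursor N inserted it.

Answer: original

Derivation:
After op 1 (move_left): buffer="juwikk" (len 6), cursors c1@0 c2@2, authorship ......
After op 2 (move_right): buffer="juwikk" (len 6), cursors c1@1 c2@3, authorship ......
After op 3 (insert('n')): buffer="jnuwnikk" (len 8), cursors c1@2 c2@5, authorship .1..2...
Authorship (.=original, N=cursor N): . 1 . . 2 . . .
Index 3: author = original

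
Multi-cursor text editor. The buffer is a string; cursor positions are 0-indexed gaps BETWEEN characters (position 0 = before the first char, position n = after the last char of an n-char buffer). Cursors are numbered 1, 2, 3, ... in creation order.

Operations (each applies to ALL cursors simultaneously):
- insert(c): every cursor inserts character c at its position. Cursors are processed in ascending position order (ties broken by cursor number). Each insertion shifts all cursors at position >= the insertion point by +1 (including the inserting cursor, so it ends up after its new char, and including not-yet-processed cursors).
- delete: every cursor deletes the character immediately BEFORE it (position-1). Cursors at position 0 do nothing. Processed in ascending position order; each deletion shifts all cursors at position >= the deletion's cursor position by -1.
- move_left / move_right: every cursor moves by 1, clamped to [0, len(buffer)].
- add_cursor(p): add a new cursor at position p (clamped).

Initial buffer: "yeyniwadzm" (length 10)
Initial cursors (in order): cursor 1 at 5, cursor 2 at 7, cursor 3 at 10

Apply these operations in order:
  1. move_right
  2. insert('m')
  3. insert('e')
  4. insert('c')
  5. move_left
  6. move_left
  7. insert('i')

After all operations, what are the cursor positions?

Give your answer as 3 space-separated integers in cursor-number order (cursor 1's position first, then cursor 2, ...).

After op 1 (move_right): buffer="yeyniwadzm" (len 10), cursors c1@6 c2@8 c3@10, authorship ..........
After op 2 (insert('m')): buffer="yeyniwmadmzmm" (len 13), cursors c1@7 c2@10 c3@13, authorship ......1..2..3
After op 3 (insert('e')): buffer="yeyniwmeadmezmme" (len 16), cursors c1@8 c2@12 c3@16, authorship ......11..22..33
After op 4 (insert('c')): buffer="yeyniwmecadmeczmmec" (len 19), cursors c1@9 c2@14 c3@19, authorship ......111..222..333
After op 5 (move_left): buffer="yeyniwmecadmeczmmec" (len 19), cursors c1@8 c2@13 c3@18, authorship ......111..222..333
After op 6 (move_left): buffer="yeyniwmecadmeczmmec" (len 19), cursors c1@7 c2@12 c3@17, authorship ......111..222..333
After op 7 (insert('i')): buffer="yeyniwmiecadmieczmmiec" (len 22), cursors c1@8 c2@14 c3@20, authorship ......1111..2222..3333

Answer: 8 14 20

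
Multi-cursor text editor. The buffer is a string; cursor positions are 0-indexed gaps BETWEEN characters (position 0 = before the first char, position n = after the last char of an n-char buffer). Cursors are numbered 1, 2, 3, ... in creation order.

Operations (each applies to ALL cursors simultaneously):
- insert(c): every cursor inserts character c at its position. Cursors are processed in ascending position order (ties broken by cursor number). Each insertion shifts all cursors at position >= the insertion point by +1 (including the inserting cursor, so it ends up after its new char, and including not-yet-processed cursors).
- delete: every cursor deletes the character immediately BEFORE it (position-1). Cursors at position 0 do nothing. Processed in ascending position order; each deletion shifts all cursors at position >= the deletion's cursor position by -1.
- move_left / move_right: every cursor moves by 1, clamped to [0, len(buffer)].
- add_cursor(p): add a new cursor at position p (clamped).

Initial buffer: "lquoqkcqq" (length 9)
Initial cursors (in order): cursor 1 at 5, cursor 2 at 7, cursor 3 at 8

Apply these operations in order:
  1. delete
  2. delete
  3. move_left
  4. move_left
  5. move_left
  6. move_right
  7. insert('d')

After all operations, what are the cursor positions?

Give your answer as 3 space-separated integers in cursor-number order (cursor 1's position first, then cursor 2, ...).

Answer: 4 4 4

Derivation:
After op 1 (delete): buffer="lquokq" (len 6), cursors c1@4 c2@5 c3@5, authorship ......
After op 2 (delete): buffer="lqq" (len 3), cursors c1@2 c2@2 c3@2, authorship ...
After op 3 (move_left): buffer="lqq" (len 3), cursors c1@1 c2@1 c3@1, authorship ...
After op 4 (move_left): buffer="lqq" (len 3), cursors c1@0 c2@0 c3@0, authorship ...
After op 5 (move_left): buffer="lqq" (len 3), cursors c1@0 c2@0 c3@0, authorship ...
After op 6 (move_right): buffer="lqq" (len 3), cursors c1@1 c2@1 c3@1, authorship ...
After op 7 (insert('d')): buffer="ldddqq" (len 6), cursors c1@4 c2@4 c3@4, authorship .123..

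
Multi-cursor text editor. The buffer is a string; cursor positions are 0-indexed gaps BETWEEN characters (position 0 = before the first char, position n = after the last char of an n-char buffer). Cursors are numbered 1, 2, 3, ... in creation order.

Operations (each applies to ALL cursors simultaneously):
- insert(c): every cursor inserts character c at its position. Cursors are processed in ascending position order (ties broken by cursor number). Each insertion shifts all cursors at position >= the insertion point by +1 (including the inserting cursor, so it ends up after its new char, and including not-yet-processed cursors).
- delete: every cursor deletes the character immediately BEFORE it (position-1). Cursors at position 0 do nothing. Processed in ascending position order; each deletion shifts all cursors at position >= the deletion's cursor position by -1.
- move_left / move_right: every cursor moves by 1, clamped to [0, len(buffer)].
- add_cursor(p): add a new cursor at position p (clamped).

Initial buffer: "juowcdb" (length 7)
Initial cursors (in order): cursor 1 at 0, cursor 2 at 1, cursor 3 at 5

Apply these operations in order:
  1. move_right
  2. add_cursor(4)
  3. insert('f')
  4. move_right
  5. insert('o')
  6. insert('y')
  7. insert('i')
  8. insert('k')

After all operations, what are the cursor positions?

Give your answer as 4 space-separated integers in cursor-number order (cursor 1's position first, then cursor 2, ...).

Answer: 7 13 27 20

Derivation:
After op 1 (move_right): buffer="juowcdb" (len 7), cursors c1@1 c2@2 c3@6, authorship .......
After op 2 (add_cursor(4)): buffer="juowcdb" (len 7), cursors c1@1 c2@2 c4@4 c3@6, authorship .......
After op 3 (insert('f')): buffer="jfufowfcdfb" (len 11), cursors c1@2 c2@4 c4@7 c3@10, authorship .1.2..4..3.
After op 4 (move_right): buffer="jfufowfcdfb" (len 11), cursors c1@3 c2@5 c4@8 c3@11, authorship .1.2..4..3.
After op 5 (insert('o')): buffer="jfuofoowfcodfbo" (len 15), cursors c1@4 c2@7 c4@11 c3@15, authorship .1.12.2.4.4.3.3
After op 6 (insert('y')): buffer="jfuoyfooywfcoydfboy" (len 19), cursors c1@5 c2@9 c4@14 c3@19, authorship .1.112.22.4.44.3.33
After op 7 (insert('i')): buffer="jfuoyifooyiwfcoyidfboyi" (len 23), cursors c1@6 c2@11 c4@17 c3@23, authorship .1.1112.222.4.444.3.333
After op 8 (insert('k')): buffer="jfuoyikfooyikwfcoyikdfboyik" (len 27), cursors c1@7 c2@13 c4@20 c3@27, authorship .1.11112.2222.4.4444.3.3333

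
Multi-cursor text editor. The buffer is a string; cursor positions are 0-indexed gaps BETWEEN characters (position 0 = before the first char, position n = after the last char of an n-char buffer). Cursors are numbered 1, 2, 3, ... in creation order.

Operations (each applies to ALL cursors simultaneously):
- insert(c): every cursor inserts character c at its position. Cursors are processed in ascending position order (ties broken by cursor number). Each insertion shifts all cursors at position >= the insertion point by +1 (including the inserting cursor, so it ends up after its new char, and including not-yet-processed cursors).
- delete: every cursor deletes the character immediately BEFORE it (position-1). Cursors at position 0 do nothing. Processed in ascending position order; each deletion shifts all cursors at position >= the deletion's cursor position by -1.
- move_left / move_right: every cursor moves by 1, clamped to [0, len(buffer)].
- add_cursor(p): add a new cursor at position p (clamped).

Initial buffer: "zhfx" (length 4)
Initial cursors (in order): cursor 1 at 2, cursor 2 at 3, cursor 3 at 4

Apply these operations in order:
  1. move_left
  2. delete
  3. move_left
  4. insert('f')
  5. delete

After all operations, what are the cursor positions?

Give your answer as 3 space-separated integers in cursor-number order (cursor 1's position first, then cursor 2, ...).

Answer: 0 0 0

Derivation:
After op 1 (move_left): buffer="zhfx" (len 4), cursors c1@1 c2@2 c3@3, authorship ....
After op 2 (delete): buffer="x" (len 1), cursors c1@0 c2@0 c3@0, authorship .
After op 3 (move_left): buffer="x" (len 1), cursors c1@0 c2@0 c3@0, authorship .
After op 4 (insert('f')): buffer="fffx" (len 4), cursors c1@3 c2@3 c3@3, authorship 123.
After op 5 (delete): buffer="x" (len 1), cursors c1@0 c2@0 c3@0, authorship .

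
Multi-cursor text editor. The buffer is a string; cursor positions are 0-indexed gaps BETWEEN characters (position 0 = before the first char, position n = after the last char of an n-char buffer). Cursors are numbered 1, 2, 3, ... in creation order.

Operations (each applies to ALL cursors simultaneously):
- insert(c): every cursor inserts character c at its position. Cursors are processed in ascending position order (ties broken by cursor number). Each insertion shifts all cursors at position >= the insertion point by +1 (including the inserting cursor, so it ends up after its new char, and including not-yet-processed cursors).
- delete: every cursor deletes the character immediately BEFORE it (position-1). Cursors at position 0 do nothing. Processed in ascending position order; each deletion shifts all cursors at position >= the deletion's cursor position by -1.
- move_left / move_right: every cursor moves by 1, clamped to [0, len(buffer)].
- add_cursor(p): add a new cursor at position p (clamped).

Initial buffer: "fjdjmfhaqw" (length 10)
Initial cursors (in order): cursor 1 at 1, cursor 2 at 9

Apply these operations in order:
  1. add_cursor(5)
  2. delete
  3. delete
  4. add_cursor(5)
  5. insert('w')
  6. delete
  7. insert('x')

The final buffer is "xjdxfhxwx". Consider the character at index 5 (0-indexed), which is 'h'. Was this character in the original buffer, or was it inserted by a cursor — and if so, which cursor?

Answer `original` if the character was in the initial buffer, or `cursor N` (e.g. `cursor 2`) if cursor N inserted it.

Answer: original

Derivation:
After op 1 (add_cursor(5)): buffer="fjdjmfhaqw" (len 10), cursors c1@1 c3@5 c2@9, authorship ..........
After op 2 (delete): buffer="jdjfhaw" (len 7), cursors c1@0 c3@3 c2@6, authorship .......
After op 3 (delete): buffer="jdfhw" (len 5), cursors c1@0 c3@2 c2@4, authorship .....
After op 4 (add_cursor(5)): buffer="jdfhw" (len 5), cursors c1@0 c3@2 c2@4 c4@5, authorship .....
After op 5 (insert('w')): buffer="wjdwfhwww" (len 9), cursors c1@1 c3@4 c2@7 c4@9, authorship 1..3..2.4
After op 6 (delete): buffer="jdfhw" (len 5), cursors c1@0 c3@2 c2@4 c4@5, authorship .....
After op 7 (insert('x')): buffer="xjdxfhxwx" (len 9), cursors c1@1 c3@4 c2@7 c4@9, authorship 1..3..2.4
Authorship (.=original, N=cursor N): 1 . . 3 . . 2 . 4
Index 5: author = original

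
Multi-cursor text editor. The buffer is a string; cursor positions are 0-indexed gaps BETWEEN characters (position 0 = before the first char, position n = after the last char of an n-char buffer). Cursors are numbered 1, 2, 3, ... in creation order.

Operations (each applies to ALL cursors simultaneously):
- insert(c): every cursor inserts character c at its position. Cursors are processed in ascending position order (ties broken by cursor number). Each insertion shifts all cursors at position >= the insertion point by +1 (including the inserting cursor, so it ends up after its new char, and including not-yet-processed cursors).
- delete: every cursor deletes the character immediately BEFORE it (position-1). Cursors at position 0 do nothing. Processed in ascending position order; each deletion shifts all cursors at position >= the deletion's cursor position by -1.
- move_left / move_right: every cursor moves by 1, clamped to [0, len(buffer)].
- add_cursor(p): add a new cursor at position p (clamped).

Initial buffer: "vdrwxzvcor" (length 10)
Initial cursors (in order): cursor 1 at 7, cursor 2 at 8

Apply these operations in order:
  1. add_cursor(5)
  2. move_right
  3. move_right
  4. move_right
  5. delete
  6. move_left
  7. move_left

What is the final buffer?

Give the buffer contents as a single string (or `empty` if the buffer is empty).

After op 1 (add_cursor(5)): buffer="vdrwxzvcor" (len 10), cursors c3@5 c1@7 c2@8, authorship ..........
After op 2 (move_right): buffer="vdrwxzvcor" (len 10), cursors c3@6 c1@8 c2@9, authorship ..........
After op 3 (move_right): buffer="vdrwxzvcor" (len 10), cursors c3@7 c1@9 c2@10, authorship ..........
After op 4 (move_right): buffer="vdrwxzvcor" (len 10), cursors c3@8 c1@10 c2@10, authorship ..........
After op 5 (delete): buffer="vdrwxzv" (len 7), cursors c1@7 c2@7 c3@7, authorship .......
After op 6 (move_left): buffer="vdrwxzv" (len 7), cursors c1@6 c2@6 c3@6, authorship .......
After op 7 (move_left): buffer="vdrwxzv" (len 7), cursors c1@5 c2@5 c3@5, authorship .......

Answer: vdrwxzv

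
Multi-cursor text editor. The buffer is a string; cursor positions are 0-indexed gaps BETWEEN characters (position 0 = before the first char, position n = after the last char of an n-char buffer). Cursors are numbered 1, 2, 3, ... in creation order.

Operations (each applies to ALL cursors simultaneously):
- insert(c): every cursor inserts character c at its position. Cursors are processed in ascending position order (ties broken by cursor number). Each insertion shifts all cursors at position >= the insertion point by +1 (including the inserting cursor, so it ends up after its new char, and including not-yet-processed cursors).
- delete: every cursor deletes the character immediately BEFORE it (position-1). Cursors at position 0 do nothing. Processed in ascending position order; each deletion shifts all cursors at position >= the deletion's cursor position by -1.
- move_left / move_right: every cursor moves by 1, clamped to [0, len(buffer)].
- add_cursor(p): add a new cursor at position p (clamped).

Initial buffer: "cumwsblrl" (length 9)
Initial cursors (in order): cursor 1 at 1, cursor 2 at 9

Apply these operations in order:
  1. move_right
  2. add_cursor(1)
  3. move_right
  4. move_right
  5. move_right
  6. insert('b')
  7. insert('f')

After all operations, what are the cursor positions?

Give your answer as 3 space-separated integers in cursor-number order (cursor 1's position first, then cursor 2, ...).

Answer: 9 15 6

Derivation:
After op 1 (move_right): buffer="cumwsblrl" (len 9), cursors c1@2 c2@9, authorship .........
After op 2 (add_cursor(1)): buffer="cumwsblrl" (len 9), cursors c3@1 c1@2 c2@9, authorship .........
After op 3 (move_right): buffer="cumwsblrl" (len 9), cursors c3@2 c1@3 c2@9, authorship .........
After op 4 (move_right): buffer="cumwsblrl" (len 9), cursors c3@3 c1@4 c2@9, authorship .........
After op 5 (move_right): buffer="cumwsblrl" (len 9), cursors c3@4 c1@5 c2@9, authorship .........
After op 6 (insert('b')): buffer="cumwbsbblrlb" (len 12), cursors c3@5 c1@7 c2@12, authorship ....3.1....2
After op 7 (insert('f')): buffer="cumwbfsbfblrlbf" (len 15), cursors c3@6 c1@9 c2@15, authorship ....33.11....22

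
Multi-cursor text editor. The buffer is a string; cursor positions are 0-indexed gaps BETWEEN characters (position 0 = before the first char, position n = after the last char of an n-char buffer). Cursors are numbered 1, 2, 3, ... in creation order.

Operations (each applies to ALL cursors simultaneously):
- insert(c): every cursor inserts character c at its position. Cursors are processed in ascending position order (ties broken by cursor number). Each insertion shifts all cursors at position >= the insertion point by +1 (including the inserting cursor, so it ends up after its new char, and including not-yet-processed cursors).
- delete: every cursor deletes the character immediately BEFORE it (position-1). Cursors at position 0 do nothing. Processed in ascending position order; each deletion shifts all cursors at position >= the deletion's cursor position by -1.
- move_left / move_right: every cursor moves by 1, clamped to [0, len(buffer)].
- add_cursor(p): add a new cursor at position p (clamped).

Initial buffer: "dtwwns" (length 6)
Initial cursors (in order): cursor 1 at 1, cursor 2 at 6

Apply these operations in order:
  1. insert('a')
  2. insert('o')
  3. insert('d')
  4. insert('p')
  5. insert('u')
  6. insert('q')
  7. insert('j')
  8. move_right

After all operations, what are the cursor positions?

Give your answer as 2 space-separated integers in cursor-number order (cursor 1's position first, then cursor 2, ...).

After op 1 (insert('a')): buffer="datwwnsa" (len 8), cursors c1@2 c2@8, authorship .1.....2
After op 2 (insert('o')): buffer="daotwwnsao" (len 10), cursors c1@3 c2@10, authorship .11.....22
After op 3 (insert('d')): buffer="daodtwwnsaod" (len 12), cursors c1@4 c2@12, authorship .111.....222
After op 4 (insert('p')): buffer="daodptwwnsaodp" (len 14), cursors c1@5 c2@14, authorship .1111.....2222
After op 5 (insert('u')): buffer="daodputwwnsaodpu" (len 16), cursors c1@6 c2@16, authorship .11111.....22222
After op 6 (insert('q')): buffer="daodpuqtwwnsaodpuq" (len 18), cursors c1@7 c2@18, authorship .111111.....222222
After op 7 (insert('j')): buffer="daodpuqjtwwnsaodpuqj" (len 20), cursors c1@8 c2@20, authorship .1111111.....2222222
After op 8 (move_right): buffer="daodpuqjtwwnsaodpuqj" (len 20), cursors c1@9 c2@20, authorship .1111111.....2222222

Answer: 9 20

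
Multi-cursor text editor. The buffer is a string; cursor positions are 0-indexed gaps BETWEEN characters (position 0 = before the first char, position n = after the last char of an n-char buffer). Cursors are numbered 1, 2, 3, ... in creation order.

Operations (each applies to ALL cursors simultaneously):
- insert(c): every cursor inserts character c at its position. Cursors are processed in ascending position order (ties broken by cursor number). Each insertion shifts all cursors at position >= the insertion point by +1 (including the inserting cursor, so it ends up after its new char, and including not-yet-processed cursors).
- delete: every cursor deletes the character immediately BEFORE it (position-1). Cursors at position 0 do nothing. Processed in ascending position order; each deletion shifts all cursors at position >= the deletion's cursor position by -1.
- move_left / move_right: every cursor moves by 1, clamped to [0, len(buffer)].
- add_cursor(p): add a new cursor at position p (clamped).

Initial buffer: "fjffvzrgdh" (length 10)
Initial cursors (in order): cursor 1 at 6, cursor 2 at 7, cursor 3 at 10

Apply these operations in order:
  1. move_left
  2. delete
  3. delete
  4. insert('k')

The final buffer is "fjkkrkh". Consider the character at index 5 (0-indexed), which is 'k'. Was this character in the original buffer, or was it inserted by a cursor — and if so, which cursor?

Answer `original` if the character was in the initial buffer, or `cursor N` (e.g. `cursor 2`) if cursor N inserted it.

Answer: cursor 3

Derivation:
After op 1 (move_left): buffer="fjffvzrgdh" (len 10), cursors c1@5 c2@6 c3@9, authorship ..........
After op 2 (delete): buffer="fjffrgh" (len 7), cursors c1@4 c2@4 c3@6, authorship .......
After op 3 (delete): buffer="fjrh" (len 4), cursors c1@2 c2@2 c3@3, authorship ....
After op 4 (insert('k')): buffer="fjkkrkh" (len 7), cursors c1@4 c2@4 c3@6, authorship ..12.3.
Authorship (.=original, N=cursor N): . . 1 2 . 3 .
Index 5: author = 3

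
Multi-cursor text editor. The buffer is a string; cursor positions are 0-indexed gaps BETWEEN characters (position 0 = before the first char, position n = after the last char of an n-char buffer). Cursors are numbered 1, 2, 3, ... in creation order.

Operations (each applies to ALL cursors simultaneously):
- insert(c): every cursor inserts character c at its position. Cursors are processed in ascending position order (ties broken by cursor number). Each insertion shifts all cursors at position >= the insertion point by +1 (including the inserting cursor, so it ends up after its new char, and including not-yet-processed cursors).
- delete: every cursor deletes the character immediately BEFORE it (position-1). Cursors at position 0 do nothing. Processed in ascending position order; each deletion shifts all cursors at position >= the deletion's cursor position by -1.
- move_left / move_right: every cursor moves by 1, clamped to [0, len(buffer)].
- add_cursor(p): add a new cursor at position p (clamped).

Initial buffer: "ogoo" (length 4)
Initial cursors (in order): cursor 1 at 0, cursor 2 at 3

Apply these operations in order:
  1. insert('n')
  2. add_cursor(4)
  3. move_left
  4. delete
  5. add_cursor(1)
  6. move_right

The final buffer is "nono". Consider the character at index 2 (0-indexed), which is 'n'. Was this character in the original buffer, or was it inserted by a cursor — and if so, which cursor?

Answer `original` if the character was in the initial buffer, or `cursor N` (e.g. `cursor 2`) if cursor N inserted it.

After op 1 (insert('n')): buffer="nogono" (len 6), cursors c1@1 c2@5, authorship 1...2.
After op 2 (add_cursor(4)): buffer="nogono" (len 6), cursors c1@1 c3@4 c2@5, authorship 1...2.
After op 3 (move_left): buffer="nogono" (len 6), cursors c1@0 c3@3 c2@4, authorship 1...2.
After op 4 (delete): buffer="nono" (len 4), cursors c1@0 c2@2 c3@2, authorship 1.2.
After op 5 (add_cursor(1)): buffer="nono" (len 4), cursors c1@0 c4@1 c2@2 c3@2, authorship 1.2.
After op 6 (move_right): buffer="nono" (len 4), cursors c1@1 c4@2 c2@3 c3@3, authorship 1.2.
Authorship (.=original, N=cursor N): 1 . 2 .
Index 2: author = 2

Answer: cursor 2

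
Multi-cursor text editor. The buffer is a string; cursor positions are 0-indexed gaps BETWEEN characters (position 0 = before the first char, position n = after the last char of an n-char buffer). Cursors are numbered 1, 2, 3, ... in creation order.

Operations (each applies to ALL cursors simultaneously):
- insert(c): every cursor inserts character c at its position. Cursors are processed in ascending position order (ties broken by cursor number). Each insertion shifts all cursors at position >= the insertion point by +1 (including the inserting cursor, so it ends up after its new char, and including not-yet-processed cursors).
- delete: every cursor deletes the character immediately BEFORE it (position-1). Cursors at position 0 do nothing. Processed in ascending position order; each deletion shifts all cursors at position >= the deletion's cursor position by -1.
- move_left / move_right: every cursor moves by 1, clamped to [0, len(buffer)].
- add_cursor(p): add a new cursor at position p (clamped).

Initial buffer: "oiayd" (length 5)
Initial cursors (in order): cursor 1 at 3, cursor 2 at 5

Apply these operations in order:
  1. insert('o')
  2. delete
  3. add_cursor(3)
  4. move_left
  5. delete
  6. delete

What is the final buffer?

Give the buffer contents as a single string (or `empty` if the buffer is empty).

After op 1 (insert('o')): buffer="oiaoydo" (len 7), cursors c1@4 c2@7, authorship ...1..2
After op 2 (delete): buffer="oiayd" (len 5), cursors c1@3 c2@5, authorship .....
After op 3 (add_cursor(3)): buffer="oiayd" (len 5), cursors c1@3 c3@3 c2@5, authorship .....
After op 4 (move_left): buffer="oiayd" (len 5), cursors c1@2 c3@2 c2@4, authorship .....
After op 5 (delete): buffer="ad" (len 2), cursors c1@0 c3@0 c2@1, authorship ..
After op 6 (delete): buffer="d" (len 1), cursors c1@0 c2@0 c3@0, authorship .

Answer: d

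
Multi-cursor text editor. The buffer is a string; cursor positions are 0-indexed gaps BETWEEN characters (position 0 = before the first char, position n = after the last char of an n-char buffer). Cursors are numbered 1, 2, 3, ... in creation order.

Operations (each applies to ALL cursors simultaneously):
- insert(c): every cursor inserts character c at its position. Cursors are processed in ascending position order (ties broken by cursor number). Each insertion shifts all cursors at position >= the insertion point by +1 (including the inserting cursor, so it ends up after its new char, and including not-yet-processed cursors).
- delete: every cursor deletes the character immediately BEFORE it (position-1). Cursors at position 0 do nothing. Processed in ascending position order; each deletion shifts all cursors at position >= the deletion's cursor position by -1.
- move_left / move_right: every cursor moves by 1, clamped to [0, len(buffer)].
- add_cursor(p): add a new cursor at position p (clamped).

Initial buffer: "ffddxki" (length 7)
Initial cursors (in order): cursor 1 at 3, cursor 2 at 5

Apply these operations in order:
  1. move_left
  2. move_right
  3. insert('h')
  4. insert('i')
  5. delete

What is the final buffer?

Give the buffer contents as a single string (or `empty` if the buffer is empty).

Answer: ffdhdxhki

Derivation:
After op 1 (move_left): buffer="ffddxki" (len 7), cursors c1@2 c2@4, authorship .......
After op 2 (move_right): buffer="ffddxki" (len 7), cursors c1@3 c2@5, authorship .......
After op 3 (insert('h')): buffer="ffdhdxhki" (len 9), cursors c1@4 c2@7, authorship ...1..2..
After op 4 (insert('i')): buffer="ffdhidxhiki" (len 11), cursors c1@5 c2@9, authorship ...11..22..
After op 5 (delete): buffer="ffdhdxhki" (len 9), cursors c1@4 c2@7, authorship ...1..2..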